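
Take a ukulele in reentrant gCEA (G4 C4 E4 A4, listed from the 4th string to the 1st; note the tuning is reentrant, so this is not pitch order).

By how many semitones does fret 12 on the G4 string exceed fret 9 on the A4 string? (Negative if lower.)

1 semitone

G4 at fret 12 → G5 (MIDI 79); A4 at fret 9 → F♯5 (MIDI 78).
79 − 78 = 1, so the two pitches are 1 semitone apart.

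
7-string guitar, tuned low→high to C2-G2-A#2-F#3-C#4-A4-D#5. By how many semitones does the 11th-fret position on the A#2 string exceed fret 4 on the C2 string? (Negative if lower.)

17 semitones

A#2 at fret 11 → A3 (MIDI 57); C2 at fret 4 → E2 (MIDI 40).
57 − 40 = 17, so the two pitches are 17 semitones apart.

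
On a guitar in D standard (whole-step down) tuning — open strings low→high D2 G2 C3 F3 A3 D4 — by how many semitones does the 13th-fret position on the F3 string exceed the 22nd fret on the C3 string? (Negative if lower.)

F3 at fret 13 → F#4 (MIDI 66); C3 at fret 22 → A#4 (MIDI 70).
66 − 70 = -4, so the two pitches are 4 semitones apart.

-4 semitones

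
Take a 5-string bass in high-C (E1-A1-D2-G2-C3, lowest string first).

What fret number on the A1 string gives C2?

C2 is 3 semitones above the open A1 (A–A#–B–C), so it sits at fret 3.

3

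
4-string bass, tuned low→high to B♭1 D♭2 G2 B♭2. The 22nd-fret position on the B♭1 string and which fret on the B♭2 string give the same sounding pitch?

10

B♭1 at fret 22 is B♭1 + 22 semitones = A♭3.
The open B♭2 string is 12 semitones above the open B♭1, so the same pitch on the B♭2 string lies at fret 22 − 12 = 10.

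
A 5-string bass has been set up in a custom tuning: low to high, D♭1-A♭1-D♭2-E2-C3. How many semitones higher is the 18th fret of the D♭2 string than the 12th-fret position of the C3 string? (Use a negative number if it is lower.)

D♭2 at fret 18 → G3 (MIDI 55); C3 at fret 12 → C4 (MIDI 60).
55 − 60 = -5, so the two pitches are 5 semitones apart.

-5 semitones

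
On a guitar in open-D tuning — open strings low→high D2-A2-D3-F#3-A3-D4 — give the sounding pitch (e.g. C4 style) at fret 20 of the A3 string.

Each fret is one semitone, so A3 + 20 = F5.

F5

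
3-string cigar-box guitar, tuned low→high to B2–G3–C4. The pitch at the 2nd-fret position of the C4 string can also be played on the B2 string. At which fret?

15

C4 at fret 2 is C4 + 2 semitones = D4.
The open B2 string is 13 semitones below the open C4, so the same pitch on the B2 string lies at fret 2 + 13 = 15.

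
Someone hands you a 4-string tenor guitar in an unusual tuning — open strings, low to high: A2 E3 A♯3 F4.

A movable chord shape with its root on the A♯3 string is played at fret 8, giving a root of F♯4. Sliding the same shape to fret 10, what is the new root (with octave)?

G♯4

Moving from fret 8 to fret 10 shifts the root by 2 semitones.
F♯4 up 2 semitones is G♯4.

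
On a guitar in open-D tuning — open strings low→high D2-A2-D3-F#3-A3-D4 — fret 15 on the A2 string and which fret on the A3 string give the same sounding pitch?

3

Fret 15 on A2 is MIDI 45 + 15 = 60 (C4). On the A3 string (open MIDI 57), that pitch is 60 − 57 = fret 3.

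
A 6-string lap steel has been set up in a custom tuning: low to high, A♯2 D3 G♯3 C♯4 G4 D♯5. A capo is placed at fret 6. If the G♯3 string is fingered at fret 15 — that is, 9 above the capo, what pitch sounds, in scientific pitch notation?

The capo raises the open G♯3 by 6 semitones to D4; fretting 9 more gives G♯3 + 6 + 9 = G♯3 + 15 semitones = B4.

B4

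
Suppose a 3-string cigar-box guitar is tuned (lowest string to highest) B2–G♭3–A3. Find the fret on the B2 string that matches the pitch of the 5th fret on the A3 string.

A3 at fret 5 is A3 + 5 semitones = D4.
The open B2 string is 10 semitones below the open A3, so the same pitch on the B2 string lies at fret 5 + 10 = 15.

15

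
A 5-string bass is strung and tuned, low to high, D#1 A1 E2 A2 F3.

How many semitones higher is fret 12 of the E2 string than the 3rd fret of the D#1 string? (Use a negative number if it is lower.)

E2 at fret 12 → E3 (MIDI 52); D#1 at fret 3 → F#1 (MIDI 30).
52 − 30 = 22, so the two pitches are 22 semitones apart.

22 semitones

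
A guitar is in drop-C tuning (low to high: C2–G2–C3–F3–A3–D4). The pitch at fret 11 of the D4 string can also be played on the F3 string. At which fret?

20

Fret 11 on D4 is MIDI 62 + 11 = 73 (C#5). On the F3 string (open MIDI 53), that pitch is 73 − 53 = fret 20.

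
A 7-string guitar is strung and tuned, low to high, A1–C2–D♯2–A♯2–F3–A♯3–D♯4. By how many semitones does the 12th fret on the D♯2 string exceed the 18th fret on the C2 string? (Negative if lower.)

D♯2 at fret 12 → D♯3 (MIDI 51); C2 at fret 18 → F♯3 (MIDI 54).
51 − 54 = -3, so the two pitches are 3 semitones apart.

-3 semitones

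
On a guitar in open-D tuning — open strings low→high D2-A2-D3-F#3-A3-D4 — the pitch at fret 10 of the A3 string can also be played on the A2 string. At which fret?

A3 at fret 10 is A3 + 10 semitones = G4.
The open A2 string is 12 semitones below the open A3, so the same pitch on the A2 string lies at fret 10 + 12 = 22.

22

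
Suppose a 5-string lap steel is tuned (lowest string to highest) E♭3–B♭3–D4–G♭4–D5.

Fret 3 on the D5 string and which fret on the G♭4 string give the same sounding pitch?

Fret 3 on D5 is MIDI 74 + 3 = 77 (F5). On the G♭4 string (open MIDI 66), that pitch is 77 − 66 = fret 11.

11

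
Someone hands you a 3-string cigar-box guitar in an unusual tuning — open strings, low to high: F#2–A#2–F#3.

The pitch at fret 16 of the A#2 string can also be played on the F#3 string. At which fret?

A#2 at fret 16 is A#2 + 16 semitones = D4.
The open F#3 string is 8 semitones above the open A#2, so the same pitch on the F#3 string lies at fret 16 − 8 = 8.

8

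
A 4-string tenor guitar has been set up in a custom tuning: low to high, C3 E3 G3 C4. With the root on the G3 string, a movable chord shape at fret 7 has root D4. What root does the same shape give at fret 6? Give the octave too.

Moving from fret 7 to fret 6 shifts the root by -1 semitone.
D4 down 1 semitone is C#4.

C#4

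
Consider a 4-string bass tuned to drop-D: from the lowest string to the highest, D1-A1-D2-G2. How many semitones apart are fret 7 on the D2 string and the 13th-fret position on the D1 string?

D2 at fret 7 → A2 (MIDI 45); D1 at fret 13 → D#2 (MIDI 39).
45 − 39 = 6, so the two pitches are 6 semitones apart, with A2 the higher.

6 semitones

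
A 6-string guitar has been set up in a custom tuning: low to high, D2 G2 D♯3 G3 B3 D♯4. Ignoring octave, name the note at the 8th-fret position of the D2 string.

A♯

The open D2 string plus 8 semitones: D–D#–E–F–F#–G–G#–A–A#.
(Equivalently spelled B♭.)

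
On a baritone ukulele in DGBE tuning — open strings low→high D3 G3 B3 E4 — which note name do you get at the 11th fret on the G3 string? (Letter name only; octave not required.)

Each fret is one semitone, so G3 + 11 = F#.

F#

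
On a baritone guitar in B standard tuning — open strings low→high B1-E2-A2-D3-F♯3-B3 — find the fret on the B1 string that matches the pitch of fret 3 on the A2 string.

13

A2 at fret 3 is A2 + 3 semitones = C3.
The open B1 string is 10 semitones below the open A2, so the same pitch on the B1 string lies at fret 3 + 10 = 13.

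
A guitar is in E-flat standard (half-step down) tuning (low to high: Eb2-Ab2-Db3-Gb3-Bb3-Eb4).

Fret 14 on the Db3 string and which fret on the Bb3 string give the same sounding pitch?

Db3 at fret 14 is Db3 + 14 semitones = Eb4.
The open Bb3 string is 9 semitones above the open Db3, so the same pitch on the Bb3 string lies at fret 14 − 9 = 5.

5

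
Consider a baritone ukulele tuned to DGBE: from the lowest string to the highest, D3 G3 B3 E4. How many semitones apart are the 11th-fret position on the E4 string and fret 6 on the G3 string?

14 semitones

E4 at fret 11 → D#5 (MIDI 75); G3 at fret 6 → C#4 (MIDI 61).
75 − 61 = 14, so the two pitches are 14 semitones apart, with D#5 the higher.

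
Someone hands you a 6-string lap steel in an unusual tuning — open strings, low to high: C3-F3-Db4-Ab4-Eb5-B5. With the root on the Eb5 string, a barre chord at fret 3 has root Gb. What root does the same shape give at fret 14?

F

Moving from fret 3 to fret 14 shifts the root by 11 semitones.
Gb up 11 semitones is F.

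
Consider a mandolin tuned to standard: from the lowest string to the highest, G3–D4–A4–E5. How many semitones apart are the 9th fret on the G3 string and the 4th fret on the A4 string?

9 semitones

G3 at fret 9 → E4 (MIDI 64); A4 at fret 4 → C#5 (MIDI 73).
64 − 73 = -9, so the two pitches are 9 semitones apart, with C#5 the higher.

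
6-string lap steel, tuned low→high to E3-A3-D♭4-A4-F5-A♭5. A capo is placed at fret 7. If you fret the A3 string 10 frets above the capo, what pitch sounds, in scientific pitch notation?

The capo raises the open A3 by 7 semitones to E4; fretting 10 more gives A3 + 7 + 10 = A3 + 17 semitones = D5.

D5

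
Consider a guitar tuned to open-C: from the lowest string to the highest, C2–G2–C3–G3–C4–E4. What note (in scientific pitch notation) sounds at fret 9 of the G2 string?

E3

G2 is MIDI 43. Adding 9 gives 52, which is E3.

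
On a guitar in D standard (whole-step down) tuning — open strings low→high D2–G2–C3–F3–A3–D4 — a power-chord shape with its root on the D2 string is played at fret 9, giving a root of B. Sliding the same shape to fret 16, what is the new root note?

Moving from fret 9 to fret 16 shifts the root by 7 semitones.
B up 7 semitones is F#.

F#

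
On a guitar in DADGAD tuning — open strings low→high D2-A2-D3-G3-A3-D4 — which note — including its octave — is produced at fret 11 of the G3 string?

G3 is MIDI 55. Adding 11 gives 66, which is F#4.
(Equivalently spelled Gb4.)

F#4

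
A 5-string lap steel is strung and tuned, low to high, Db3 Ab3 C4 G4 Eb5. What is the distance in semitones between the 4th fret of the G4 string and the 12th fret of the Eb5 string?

16 semitones

G4 at fret 4 → B4 (MIDI 71); Eb5 at fret 12 → Eb6 (MIDI 87).
71 − 87 = -16, so the two pitches are 16 semitones apart, with Eb6 the higher.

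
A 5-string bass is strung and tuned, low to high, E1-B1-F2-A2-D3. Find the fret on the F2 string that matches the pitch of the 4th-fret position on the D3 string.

13

D3 at fret 4 is D3 + 4 semitones = G♭3.
The open F2 string is 9 semitones below the open D3, so the same pitch on the F2 string lies at fret 4 + 9 = 13.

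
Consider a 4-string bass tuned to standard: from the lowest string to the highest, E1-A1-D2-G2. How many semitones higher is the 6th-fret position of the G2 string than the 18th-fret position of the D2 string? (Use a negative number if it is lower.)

-7 semitones

G2 at fret 6 → C#3 (MIDI 49); D2 at fret 18 → G#3 (MIDI 56).
49 − 56 = -7, so the two pitches are 7 semitones apart.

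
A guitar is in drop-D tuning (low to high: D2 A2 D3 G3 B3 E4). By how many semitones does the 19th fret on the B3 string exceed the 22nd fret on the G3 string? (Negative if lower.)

B3 at fret 19 → F♯5 (MIDI 78); G3 at fret 22 → F5 (MIDI 77).
78 − 77 = 1, so the two pitches are 1 semitone apart.

1 semitone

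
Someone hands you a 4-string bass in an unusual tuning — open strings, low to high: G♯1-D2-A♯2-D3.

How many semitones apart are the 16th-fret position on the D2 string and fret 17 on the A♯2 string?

D2 at fret 16 → F♯3 (MIDI 54); A♯2 at fret 17 → D♯4 (MIDI 63).
54 − 63 = -9, so the two pitches are 9 semitones apart, with D♯4 the higher.

9 semitones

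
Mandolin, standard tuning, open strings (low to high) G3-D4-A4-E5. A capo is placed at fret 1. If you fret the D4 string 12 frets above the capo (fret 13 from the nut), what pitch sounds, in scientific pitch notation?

D♯5

The capo raises the open D4 by 1 semitone to D♯4; fretting 12 more gives D4 + 1 + 12 = D4 + 13 semitones = D♯5.
(Also written E♭.)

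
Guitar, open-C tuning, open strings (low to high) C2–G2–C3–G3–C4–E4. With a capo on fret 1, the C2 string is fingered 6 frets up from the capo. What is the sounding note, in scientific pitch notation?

G2

The capo raises the open C2 by 1 semitone to C#2; fretting 6 more gives C2 + 1 + 6 = C2 + 7 semitones = G2.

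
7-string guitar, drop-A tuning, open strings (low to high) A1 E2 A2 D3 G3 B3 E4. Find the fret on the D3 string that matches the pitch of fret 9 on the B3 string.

B3 at fret 9 is B3 + 9 semitones = G♯4.
The open D3 string is 9 semitones below the open B3, so the same pitch on the D3 string lies at fret 9 + 9 = 18.

18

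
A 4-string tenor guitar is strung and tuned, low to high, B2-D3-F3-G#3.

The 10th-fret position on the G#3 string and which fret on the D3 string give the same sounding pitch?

G#3 at fret 10 is G#3 + 10 semitones = F#4.
The open D3 string is 6 semitones below the open G#3, so the same pitch on the D3 string lies at fret 10 + 6 = 16.

16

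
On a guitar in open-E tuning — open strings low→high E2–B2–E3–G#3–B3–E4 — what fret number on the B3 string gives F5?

18

F5 is 18 semitones above the open B3 (B–C–C#–D–…–D#–E–F), so it sits at fret 18.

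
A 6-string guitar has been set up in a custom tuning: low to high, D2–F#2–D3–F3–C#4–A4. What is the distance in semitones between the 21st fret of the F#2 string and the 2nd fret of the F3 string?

8 semitones

F#2 at fret 21 → D#4 (MIDI 63); F3 at fret 2 → G3 (MIDI 55).
63 − 55 = 8, so the two pitches are 8 semitones apart, with D#4 the higher.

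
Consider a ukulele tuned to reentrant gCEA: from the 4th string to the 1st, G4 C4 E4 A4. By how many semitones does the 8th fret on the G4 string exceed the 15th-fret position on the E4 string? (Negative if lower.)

G4 at fret 8 → D♯5 (MIDI 75); E4 at fret 15 → G5 (MIDI 79).
75 − 79 = -4, so the two pitches are 4 semitones apart.

-4 semitones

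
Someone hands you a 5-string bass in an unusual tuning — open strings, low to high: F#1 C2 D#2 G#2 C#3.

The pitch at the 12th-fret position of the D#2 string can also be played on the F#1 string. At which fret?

21

D#2 at fret 12 is D#2 + 12 semitones = D#3.
The open F#1 string is 9 semitones below the open D#2, so the same pitch on the F#1 string lies at fret 12 + 9 = 21.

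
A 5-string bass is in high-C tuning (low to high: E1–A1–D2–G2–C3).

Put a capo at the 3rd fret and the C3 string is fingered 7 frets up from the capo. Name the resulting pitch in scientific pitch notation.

A♯3

The capo raises the open C3 by 3 semitones to D♯3; fretting 7 more gives C3 + 3 + 7 = C3 + 10 semitones = A♯3.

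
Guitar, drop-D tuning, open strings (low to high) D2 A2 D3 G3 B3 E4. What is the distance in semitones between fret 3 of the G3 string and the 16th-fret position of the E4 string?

G3 at fret 3 → A♯3 (MIDI 58); E4 at fret 16 → G♯5 (MIDI 80).
58 − 80 = -22, so the two pitches are 22 semitones apart, with G♯5 the higher.

22 semitones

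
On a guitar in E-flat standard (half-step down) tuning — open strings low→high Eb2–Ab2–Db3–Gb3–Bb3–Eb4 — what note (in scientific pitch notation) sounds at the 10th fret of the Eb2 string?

Eb2 is MIDI 39. Adding 10 gives 49, which is Db3.

Db3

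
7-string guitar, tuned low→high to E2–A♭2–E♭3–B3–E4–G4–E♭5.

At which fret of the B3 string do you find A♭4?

9

A♭4 is 9 semitones above the open B3 (B–C–Db–D–Eb–E–F–Gb–G–Ab), so it sits at fret 9.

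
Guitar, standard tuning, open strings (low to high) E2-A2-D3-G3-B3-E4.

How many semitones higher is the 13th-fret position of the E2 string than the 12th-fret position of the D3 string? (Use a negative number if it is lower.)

E2 at fret 13 → F3 (MIDI 53); D3 at fret 12 → D4 (MIDI 62).
53 − 62 = -9, so the two pitches are 9 semitones apart.

-9 semitones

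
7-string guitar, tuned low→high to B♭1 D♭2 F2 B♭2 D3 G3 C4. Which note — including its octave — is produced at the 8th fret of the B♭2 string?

B♭2 is MIDI 46. Adding 8 gives 54, which is G♭3.

G♭3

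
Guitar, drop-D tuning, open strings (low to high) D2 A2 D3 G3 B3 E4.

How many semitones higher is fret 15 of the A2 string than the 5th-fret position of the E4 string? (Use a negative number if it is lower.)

-9 semitones

A2 at fret 15 → C4 (MIDI 60); E4 at fret 5 → A4 (MIDI 69).
60 − 69 = -9, so the two pitches are 9 semitones apart.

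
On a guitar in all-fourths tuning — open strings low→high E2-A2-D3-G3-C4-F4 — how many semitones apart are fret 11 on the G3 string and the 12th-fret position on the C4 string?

G3 at fret 11 → F#4 (MIDI 66); C4 at fret 12 → C5 (MIDI 72).
66 − 72 = -6, so the two pitches are 6 semitones apart, with C5 the higher.

6 semitones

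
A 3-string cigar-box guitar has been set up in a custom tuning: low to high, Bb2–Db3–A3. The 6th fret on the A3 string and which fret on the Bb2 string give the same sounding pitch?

17

A3 at fret 6 is A3 + 6 semitones = Eb4.
The open Bb2 string is 11 semitones below the open A3, so the same pitch on the Bb2 string lies at fret 6 + 11 = 17.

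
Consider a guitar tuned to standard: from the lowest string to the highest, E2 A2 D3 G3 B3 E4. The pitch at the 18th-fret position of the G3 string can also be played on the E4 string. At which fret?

9

G3 at fret 18 is G3 + 18 semitones = C#5.
The open E4 string is 9 semitones above the open G3, so the same pitch on the E4 string lies at fret 18 − 9 = 9.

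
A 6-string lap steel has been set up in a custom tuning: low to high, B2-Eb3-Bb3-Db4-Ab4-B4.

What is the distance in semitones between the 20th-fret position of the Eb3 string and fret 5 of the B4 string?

5 semitones

Eb3 at fret 20 → B4 (MIDI 71); B4 at fret 5 → E5 (MIDI 76).
71 − 76 = -5, so the two pitches are 5 semitones apart, with E5 the higher.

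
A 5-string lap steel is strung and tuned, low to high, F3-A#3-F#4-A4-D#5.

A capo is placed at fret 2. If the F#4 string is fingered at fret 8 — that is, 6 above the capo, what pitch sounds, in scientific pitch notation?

D5

The capo raises the open F#4 by 2 semitones to G#4; fretting 6 more gives F#4 + 2 + 6 = F#4 + 8 semitones = D5.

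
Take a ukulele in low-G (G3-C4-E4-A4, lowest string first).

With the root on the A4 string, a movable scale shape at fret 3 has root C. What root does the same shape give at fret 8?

F

Moving from fret 3 to fret 8 shifts the root by 5 semitones.
C up 5 semitones is F.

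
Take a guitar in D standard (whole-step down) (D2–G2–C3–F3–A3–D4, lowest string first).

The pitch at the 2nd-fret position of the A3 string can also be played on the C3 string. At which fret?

Fret 2 on A3 is MIDI 57 + 2 = 59 (B3). On the C3 string (open MIDI 48), that pitch is 59 − 48 = fret 11.

11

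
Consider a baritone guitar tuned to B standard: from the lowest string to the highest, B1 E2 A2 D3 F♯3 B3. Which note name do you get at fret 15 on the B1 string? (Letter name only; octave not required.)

D

Each fret is one semitone, so B1 + 15 = D.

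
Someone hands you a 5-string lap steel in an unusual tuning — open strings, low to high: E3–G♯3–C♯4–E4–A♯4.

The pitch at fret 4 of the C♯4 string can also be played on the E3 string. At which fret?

13

C♯4 at fret 4 is C♯4 + 4 semitones = F4.
The open E3 string is 9 semitones below the open C♯4, so the same pitch on the E3 string lies at fret 4 + 9 = 13.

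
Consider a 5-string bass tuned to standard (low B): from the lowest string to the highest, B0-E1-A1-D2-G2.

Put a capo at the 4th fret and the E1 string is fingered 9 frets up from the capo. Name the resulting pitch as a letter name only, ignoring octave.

The capo raises the open E1 by 4 semitones to G#1; fretting 9 more gives E1 + 4 + 9 = E1 + 13 semitones, landing on F.

F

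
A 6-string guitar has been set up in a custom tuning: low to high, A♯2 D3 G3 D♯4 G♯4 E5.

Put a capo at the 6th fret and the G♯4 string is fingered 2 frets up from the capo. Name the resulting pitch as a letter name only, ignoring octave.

E

The capo raises the open G♯4 by 6 semitones to D5; fretting 2 more gives G♯4 + 6 + 2 = G♯4 + 8 semitones, landing on E.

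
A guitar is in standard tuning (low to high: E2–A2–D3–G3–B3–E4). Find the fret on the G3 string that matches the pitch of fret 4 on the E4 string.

E4 at fret 4 is E4 + 4 semitones = G#4.
The open G3 string is 9 semitones below the open E4, so the same pitch on the G3 string lies at fret 4 + 9 = 13.

13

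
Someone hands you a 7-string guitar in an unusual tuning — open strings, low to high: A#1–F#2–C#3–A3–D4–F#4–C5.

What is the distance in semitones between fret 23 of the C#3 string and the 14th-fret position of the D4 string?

C#3 at fret 23 → C5 (MIDI 72); D4 at fret 14 → E5 (MIDI 76).
72 − 76 = -4, so the two pitches are 4 semitones apart, with E5 the higher.

4 semitones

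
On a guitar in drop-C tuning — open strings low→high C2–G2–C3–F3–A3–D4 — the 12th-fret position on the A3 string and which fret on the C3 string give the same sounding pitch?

A3 at fret 12 is A3 + 12 semitones = A4.
The open C3 string is 9 semitones below the open A3, so the same pitch on the C3 string lies at fret 12 + 9 = 21.

21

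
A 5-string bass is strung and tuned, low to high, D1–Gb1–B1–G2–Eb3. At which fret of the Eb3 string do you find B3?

B3 is 8 semitones above the open Eb3 (Eb–E–F–Gb–G–Ab–A–Bb–B), so it sits at fret 8.

8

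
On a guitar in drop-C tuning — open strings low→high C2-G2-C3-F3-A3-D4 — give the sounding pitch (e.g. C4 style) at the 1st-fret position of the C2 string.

The open C2 string plus 1 semitone: C–C#.
No B→C boundary is crossed, so the octave stays at 2.

C♯2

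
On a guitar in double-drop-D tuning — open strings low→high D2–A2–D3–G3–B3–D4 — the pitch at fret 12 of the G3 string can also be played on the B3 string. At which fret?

8

G3 at fret 12 is G3 + 12 semitones = G4.
The open B3 string is 4 semitones above the open G3, so the same pitch on the B3 string lies at fret 12 − 4 = 8.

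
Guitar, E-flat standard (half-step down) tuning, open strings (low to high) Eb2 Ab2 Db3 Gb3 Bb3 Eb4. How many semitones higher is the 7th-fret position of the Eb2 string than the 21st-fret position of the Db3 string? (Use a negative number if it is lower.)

Eb2 at fret 7 → Bb2 (MIDI 46); Db3 at fret 21 → Bb4 (MIDI 70).
46 − 70 = -24, so the two pitches are 24 semitones apart.

-24 semitones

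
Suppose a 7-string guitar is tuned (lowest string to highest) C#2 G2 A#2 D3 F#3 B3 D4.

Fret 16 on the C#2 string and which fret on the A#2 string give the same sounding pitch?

C#2 at fret 16 is C#2 + 16 semitones = F3.
The open A#2 string is 9 semitones above the open C#2, so the same pitch on the A#2 string lies at fret 16 − 9 = 7.

7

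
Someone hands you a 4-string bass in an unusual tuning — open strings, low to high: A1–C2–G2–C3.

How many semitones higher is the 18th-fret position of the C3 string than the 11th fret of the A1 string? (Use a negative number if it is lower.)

C3 at fret 18 → F♯4 (MIDI 66); A1 at fret 11 → G♯2 (MIDI 44).
66 − 44 = 22, so the two pitches are 22 semitones apart.

22 semitones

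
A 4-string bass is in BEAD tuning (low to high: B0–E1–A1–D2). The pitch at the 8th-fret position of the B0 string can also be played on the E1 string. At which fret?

B0 at fret 8 is B0 + 8 semitones = G1.
The open E1 string is 5 semitones above the open B0, so the same pitch on the E1 string lies at fret 8 − 5 = 3.

3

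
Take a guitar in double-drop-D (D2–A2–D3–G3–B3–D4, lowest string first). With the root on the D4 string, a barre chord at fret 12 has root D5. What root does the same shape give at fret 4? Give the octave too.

Moving from fret 12 to fret 4 shifts the root by -8 semitones.
D5 down 8 semitones is F♯4.

F♯4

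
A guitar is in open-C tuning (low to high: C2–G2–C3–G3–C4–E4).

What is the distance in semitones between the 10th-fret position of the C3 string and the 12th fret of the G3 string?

C3 at fret 10 → A#3 (MIDI 58); G3 at fret 12 → G4 (MIDI 67).
58 − 67 = -9, so the two pitches are 9 semitones apart, with G4 the higher.

9 semitones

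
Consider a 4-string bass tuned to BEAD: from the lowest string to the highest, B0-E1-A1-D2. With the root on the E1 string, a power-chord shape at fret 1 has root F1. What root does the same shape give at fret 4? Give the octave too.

Moving from fret 1 to fret 4 shifts the root by 3 semitones.
F1 up 3 semitones is G#1.

G#1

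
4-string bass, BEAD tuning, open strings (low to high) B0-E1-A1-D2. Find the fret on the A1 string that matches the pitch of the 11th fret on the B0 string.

Fret 11 on B0 is MIDI 23 + 11 = 34 (A#1). On the A1 string (open MIDI 33), that pitch is 34 − 33 = fret 1.

1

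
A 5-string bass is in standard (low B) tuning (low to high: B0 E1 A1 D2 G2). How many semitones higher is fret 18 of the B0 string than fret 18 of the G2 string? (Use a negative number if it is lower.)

B0 at fret 18 → F2 (MIDI 41); G2 at fret 18 → C#4 (MIDI 61).
41 − 61 = -20, so the two pitches are 20 semitones apart.

-20 semitones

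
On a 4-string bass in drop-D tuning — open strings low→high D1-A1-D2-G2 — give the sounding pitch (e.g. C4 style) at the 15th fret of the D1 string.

F2

D1 is MIDI 26. Adding 15 gives 41, which is F2.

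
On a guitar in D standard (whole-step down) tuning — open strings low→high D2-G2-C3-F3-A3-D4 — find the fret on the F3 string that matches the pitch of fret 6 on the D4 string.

D4 at fret 6 is D4 + 6 semitones = G#4.
The open F3 string is 9 semitones below the open D4, so the same pitch on the F3 string lies at fret 6 + 9 = 15.

15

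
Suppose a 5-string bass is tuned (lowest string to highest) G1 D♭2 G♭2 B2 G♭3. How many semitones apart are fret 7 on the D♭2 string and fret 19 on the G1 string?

D♭2 at fret 7 → A♭2 (MIDI 44); G1 at fret 19 → D3 (MIDI 50).
44 − 50 = -6, so the two pitches are 6 semitones apart, with D3 the higher.

6 semitones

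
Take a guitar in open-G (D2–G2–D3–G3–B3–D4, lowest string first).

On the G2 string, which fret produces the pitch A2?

2

A2 is 2 semitones above the open G2 (G–G#–A), so it sits at fret 2.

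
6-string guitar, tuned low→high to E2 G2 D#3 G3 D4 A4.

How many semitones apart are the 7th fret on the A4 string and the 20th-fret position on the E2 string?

16 semitones

A4 at fret 7 → E5 (MIDI 76); E2 at fret 20 → C4 (MIDI 60).
76 − 60 = 16, so the two pitches are 16 semitones apart, with E5 the higher.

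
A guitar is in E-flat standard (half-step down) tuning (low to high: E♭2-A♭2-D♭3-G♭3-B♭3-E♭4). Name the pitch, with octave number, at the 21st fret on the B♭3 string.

G5

The open B♭3 string plus 21 semitones: Bb–B–C–Db–…–F–Gb–G.
The walk passes from B into C 2 times, so the octave number goes from 3 to 5.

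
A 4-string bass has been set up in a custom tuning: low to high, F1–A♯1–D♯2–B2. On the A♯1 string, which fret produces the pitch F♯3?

20

F♯3 is 20 semitones above the open A♯1 (A#–B–C–C#–…–E–F–F#), so it sits at fret 20.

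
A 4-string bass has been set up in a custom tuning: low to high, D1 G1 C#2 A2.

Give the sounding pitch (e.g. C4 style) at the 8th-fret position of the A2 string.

Each fret is one semitone, so A2 + 8 = F3.

F3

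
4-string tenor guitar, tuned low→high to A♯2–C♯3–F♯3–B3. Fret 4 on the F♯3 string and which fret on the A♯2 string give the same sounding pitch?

Fret 4 on F♯3 is MIDI 54 + 4 = 58 (A♯3). On the A♯2 string (open MIDI 46), that pitch is 58 − 46 = fret 12.

12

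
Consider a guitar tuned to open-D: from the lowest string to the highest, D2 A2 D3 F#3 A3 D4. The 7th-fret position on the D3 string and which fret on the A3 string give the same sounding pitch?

Fret 7 on D3 is MIDI 50 + 7 = 57 (A3). On the A3 string (open MIDI 57), that pitch is 57 − 57 = fret 0.

0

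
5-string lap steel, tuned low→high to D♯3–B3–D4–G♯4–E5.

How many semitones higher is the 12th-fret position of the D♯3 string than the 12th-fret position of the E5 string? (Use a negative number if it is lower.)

D♯3 at fret 12 → D♯4 (MIDI 63); E5 at fret 12 → E6 (MIDI 88).
63 − 88 = -25, so the two pitches are 25 semitones apart.

-25 semitones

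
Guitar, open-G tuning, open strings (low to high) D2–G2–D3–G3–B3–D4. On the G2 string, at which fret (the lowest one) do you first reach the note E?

9

From G2, count semitones up the chromatic scale until reaching E: G–G#–A–A#–B–C–C#–D–D#–E — 9 steps.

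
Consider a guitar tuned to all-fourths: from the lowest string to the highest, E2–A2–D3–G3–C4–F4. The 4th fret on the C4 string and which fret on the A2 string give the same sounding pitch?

Fret 4 on C4 is MIDI 60 + 4 = 64 (E4). On the A2 string (open MIDI 45), that pitch is 64 − 45 = fret 19.

19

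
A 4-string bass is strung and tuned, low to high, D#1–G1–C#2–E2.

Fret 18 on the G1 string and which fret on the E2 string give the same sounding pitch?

9

G1 at fret 18 is G1 + 18 semitones = C#3.
The open E2 string is 9 semitones above the open G1, so the same pitch on the E2 string lies at fret 18 − 9 = 9.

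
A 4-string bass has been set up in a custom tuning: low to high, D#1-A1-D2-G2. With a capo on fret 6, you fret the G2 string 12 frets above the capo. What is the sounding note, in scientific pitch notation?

C#4

The capo raises the open G2 by 6 semitones to C#3; fretting 12 more gives G2 + 6 + 12 = G2 + 18 semitones = C#4.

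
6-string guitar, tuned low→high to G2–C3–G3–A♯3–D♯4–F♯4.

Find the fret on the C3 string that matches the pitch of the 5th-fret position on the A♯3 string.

Fret 5 on A♯3 is MIDI 58 + 5 = 63 (D♯4). On the C3 string (open MIDI 48), that pitch is 63 − 48 = fret 15.

15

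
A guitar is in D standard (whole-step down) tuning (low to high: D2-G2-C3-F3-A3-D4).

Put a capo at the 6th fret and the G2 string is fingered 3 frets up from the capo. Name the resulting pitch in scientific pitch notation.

E3

The capo raises the open G2 by 6 semitones to C#3; fretting 3 more gives G2 + 6 + 3 = G2 + 9 semitones = E3.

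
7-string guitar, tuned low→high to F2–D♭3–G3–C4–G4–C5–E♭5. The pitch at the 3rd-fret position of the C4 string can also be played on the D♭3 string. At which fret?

Fret 3 on C4 is MIDI 60 + 3 = 63 (E♭4). On the D♭3 string (open MIDI 49), that pitch is 63 − 49 = fret 14.

14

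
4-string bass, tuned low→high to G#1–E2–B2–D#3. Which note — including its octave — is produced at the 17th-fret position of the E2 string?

A3

E2 is MIDI 40. Adding 17 gives 57, which is A3.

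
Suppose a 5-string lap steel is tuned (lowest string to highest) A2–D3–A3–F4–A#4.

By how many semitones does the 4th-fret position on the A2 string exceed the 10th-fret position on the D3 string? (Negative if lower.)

A2 at fret 4 → C#3 (MIDI 49); D3 at fret 10 → C4 (MIDI 60).
49 − 60 = -11, so the two pitches are 11 semitones apart.

-11 semitones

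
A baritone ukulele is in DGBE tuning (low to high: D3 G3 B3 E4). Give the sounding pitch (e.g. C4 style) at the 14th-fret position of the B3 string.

C#5

B3 is MIDI 59. Adding 14 gives 73, which is C#5.
(Equivalently spelled Db5.)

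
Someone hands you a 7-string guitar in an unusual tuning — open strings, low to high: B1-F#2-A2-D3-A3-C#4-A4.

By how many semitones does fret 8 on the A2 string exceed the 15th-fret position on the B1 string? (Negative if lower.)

A2 at fret 8 → F3 (MIDI 53); B1 at fret 15 → D3 (MIDI 50).
53 − 50 = 3, so the two pitches are 3 semitones apart.

3 semitones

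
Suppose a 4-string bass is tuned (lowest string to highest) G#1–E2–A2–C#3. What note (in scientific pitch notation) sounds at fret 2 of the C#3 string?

D#3

The open C#3 string plus 2 semitones: C#–D–D#.
No B→C boundary is crossed, so the octave stays at 3.
(Equivalently spelled Eb3.)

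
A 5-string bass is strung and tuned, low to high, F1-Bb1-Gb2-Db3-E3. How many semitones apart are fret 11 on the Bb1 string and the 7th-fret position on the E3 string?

Bb1 at fret 11 → A2 (MIDI 45); E3 at fret 7 → B3 (MIDI 59).
45 − 59 = -14, so the two pitches are 14 semitones apart, with B3 the higher.

14 semitones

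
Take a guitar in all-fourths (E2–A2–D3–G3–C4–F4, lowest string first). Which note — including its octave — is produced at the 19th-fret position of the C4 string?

G5

The open C4 string plus 19 semitones: C–C#–D–D#–…–F–F#–G.
The walk passes from B into C once, so the octave number goes from 4 to 5.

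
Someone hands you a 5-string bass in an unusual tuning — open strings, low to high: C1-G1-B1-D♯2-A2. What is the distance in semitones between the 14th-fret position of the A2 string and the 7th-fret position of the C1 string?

28 semitones

A2 at fret 14 → B3 (MIDI 59); C1 at fret 7 → G1 (MIDI 31).
59 − 31 = 28, so the two pitches are 28 semitones apart, with B3 the higher.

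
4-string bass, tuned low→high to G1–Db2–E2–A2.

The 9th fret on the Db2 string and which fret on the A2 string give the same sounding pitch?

1

Db2 at fret 9 is Db2 + 9 semitones = Bb2.
The open A2 string is 8 semitones above the open Db2, so the same pitch on the A2 string lies at fret 9 − 8 = 1.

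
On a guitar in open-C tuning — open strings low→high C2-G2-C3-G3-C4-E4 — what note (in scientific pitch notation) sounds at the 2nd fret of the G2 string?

A2

Each fret is one semitone, so G2 + 2 = A2.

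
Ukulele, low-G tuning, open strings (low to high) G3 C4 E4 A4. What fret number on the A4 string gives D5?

D5 is 5 semitones above the open A4 (A–A#–B–C–C#–D), so it sits at fret 5.

5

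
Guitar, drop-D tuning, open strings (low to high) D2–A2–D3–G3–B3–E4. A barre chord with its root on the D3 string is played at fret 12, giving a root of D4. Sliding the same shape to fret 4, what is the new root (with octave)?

F♯3

Moving from fret 12 to fret 4 shifts the root by -8 semitones.
D4 down 8 semitones is F♯3.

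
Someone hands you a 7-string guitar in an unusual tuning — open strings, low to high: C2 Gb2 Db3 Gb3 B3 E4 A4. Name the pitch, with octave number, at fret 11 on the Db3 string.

Db3 is MIDI 49. Adding 11 gives 60, which is C4.

C4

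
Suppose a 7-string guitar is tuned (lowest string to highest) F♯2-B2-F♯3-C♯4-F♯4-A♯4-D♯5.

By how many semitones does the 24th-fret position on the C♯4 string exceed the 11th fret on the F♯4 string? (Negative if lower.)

8 semitones

C♯4 at fret 24 → C♯6 (MIDI 85); F♯4 at fret 11 → F5 (MIDI 77).
85 − 77 = 8, so the two pitches are 8 semitones apart.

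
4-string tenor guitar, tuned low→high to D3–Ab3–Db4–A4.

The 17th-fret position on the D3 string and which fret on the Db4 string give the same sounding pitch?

6

D3 at fret 17 is D3 + 17 semitones = G4.
The open Db4 string is 11 semitones above the open D3, so the same pitch on the Db4 string lies at fret 17 − 11 = 6.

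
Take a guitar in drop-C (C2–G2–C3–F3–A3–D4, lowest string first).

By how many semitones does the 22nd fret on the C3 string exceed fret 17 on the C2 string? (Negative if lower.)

C3 at fret 22 → A♯4 (MIDI 70); C2 at fret 17 → F3 (MIDI 53).
70 − 53 = 17, so the two pitches are 17 semitones apart.

17 semitones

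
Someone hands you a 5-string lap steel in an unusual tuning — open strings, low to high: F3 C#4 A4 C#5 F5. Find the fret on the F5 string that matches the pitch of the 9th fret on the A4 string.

1

Fret 9 on A4 is MIDI 69 + 9 = 78 (F#5). On the F5 string (open MIDI 77), that pitch is 78 − 77 = fret 1.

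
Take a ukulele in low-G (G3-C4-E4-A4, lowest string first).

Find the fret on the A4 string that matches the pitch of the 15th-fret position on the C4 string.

6

C4 at fret 15 is C4 + 15 semitones = D#5.
The open A4 string is 9 semitones above the open C4, so the same pitch on the A4 string lies at fret 15 − 9 = 6.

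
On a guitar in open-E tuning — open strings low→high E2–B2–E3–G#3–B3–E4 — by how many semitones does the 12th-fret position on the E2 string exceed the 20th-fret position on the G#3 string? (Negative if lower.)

-24 semitones

E2 at fret 12 → E3 (MIDI 52); G#3 at fret 20 → E5 (MIDI 76).
52 − 76 = -24, so the two pitches are 24 semitones apart.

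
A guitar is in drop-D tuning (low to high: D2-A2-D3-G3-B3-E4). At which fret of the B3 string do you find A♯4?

A♯4 is 11 semitones above the open B3 (B–C–C#–D–…–G#–A–A#), so it sits at fret 11.

11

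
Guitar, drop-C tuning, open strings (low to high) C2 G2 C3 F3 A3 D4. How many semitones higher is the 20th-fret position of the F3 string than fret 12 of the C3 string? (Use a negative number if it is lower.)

F3 at fret 20 → C#5 (MIDI 73); C3 at fret 12 → C4 (MIDI 60).
73 − 60 = 13, so the two pitches are 13 semitones apart.

13 semitones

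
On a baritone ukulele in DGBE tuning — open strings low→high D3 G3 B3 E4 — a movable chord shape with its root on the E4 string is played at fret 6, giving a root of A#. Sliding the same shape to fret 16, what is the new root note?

G#

Moving from fret 6 to fret 16 shifts the root by 10 semitones.
A# up 10 semitones is G#.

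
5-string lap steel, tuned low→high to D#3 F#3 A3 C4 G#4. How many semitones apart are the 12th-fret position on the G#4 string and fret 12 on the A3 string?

11 semitones

G#4 at fret 12 → G#5 (MIDI 80); A3 at fret 12 → A4 (MIDI 69).
80 − 69 = 11, so the two pitches are 11 semitones apart, with G#5 the higher.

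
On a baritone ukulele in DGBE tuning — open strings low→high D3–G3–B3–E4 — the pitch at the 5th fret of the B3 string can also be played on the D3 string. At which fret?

B3 at fret 5 is B3 + 5 semitones = E4.
The open D3 string is 9 semitones below the open B3, so the same pitch on the D3 string lies at fret 5 + 9 = 14.

14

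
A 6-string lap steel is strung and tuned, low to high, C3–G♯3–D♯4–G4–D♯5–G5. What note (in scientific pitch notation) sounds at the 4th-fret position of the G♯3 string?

The open G♯3 string plus 4 semitones: G#–A–A#–B–C.
The walk passes from B into C once, so the octave number goes from 3 to 4.

C4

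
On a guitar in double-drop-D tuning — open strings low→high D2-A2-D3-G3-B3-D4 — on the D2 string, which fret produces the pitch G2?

5

G2 is 5 semitones above the open D2 (D–D#–E–F–F#–G), so it sits at fret 5.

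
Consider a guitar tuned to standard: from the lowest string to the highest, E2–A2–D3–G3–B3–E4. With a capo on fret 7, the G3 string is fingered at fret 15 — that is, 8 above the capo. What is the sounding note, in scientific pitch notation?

A♯4

The capo raises the open G3 by 7 semitones to D4; fretting 8 more gives G3 + 7 + 8 = G3 + 15 semitones = A♯4.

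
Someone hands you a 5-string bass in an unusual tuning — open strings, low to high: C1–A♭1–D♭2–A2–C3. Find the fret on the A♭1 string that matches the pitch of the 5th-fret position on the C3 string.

Fret 5 on C3 is MIDI 48 + 5 = 53 (F3). On the A♭1 string (open MIDI 32), that pitch is 53 − 32 = fret 21.

21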